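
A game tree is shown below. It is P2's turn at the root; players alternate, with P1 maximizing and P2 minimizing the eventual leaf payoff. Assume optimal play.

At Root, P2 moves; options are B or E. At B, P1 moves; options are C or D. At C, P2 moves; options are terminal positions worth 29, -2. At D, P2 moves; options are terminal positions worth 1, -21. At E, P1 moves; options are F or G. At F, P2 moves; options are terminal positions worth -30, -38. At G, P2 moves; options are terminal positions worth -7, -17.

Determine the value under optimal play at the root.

C (P2): min(29, -2) = -2
D (P2): min(1, -21) = -21
B (P1): max(-2, -21) = -2
F (P2): min(-30, -38) = -38
G (P2): min(-7, -17) = -17
E (P1): max(-38, -17) = -17
Root (P2): min(-2, -17) = -17

-17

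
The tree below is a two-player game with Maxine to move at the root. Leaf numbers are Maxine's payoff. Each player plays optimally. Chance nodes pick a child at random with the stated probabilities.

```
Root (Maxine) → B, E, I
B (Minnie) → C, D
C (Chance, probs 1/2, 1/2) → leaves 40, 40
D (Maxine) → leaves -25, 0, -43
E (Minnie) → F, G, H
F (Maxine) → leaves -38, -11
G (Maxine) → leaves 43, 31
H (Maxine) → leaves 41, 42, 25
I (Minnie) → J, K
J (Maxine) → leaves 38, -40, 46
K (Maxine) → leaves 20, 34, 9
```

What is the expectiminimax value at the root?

C (Chance): 1/2·40 + 1/2·40 = 40
D (Maxine): max(-25, 0, -43) = 0
B (Minnie): min(40, 0) = 0
F (Maxine): max(-38, -11) = -11
G (Maxine): max(43, 31) = 43
H (Maxine): max(41, 42, 25) = 42
E (Minnie): min(-11, 43, 42) = -11
J (Maxine): max(38, -40, 46) = 46
K (Maxine): max(20, 34, 9) = 34
I (Minnie): min(46, 34) = 34
Root (Maxine): max(0, -11, 34) = 34

34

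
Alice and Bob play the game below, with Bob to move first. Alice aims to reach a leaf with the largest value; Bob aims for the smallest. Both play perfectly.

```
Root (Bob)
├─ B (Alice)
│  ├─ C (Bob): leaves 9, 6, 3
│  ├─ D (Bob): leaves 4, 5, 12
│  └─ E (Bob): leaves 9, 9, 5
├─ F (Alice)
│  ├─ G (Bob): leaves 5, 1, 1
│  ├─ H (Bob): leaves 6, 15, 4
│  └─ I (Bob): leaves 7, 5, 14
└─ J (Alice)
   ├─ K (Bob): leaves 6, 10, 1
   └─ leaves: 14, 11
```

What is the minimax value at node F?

G: min(5, 1, 1) = 1
H: min(6, 15, 4) = 4
I: min(7, 5, 14) = 5
F: max(1, 4, 5) = 5

5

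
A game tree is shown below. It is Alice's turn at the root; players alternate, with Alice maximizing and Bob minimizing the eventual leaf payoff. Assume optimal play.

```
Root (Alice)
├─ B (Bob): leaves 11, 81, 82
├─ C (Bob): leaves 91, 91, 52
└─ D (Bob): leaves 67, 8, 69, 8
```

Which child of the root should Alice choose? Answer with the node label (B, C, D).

B (Bob): min(11, 81, 82) = 11
C (Bob): min(91, 91, 52) = 52
D (Bob): min(67, 8, 69, 8) = 8
Root (Alice): max(11, 52, 8) = 52
Alice picks the child with the highest value: C (value 52).

C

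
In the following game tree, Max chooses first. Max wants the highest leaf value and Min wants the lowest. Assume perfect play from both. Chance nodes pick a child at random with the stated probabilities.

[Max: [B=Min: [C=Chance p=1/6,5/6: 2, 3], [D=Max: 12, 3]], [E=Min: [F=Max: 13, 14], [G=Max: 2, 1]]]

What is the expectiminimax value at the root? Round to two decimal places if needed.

2.83

C (Chance): 1/6·2 + 5/6·3 = 2.83
D (Max): max(12, 3) = 12
B (Min): min(2.83, 12) = 2.83
F (Max): max(13, 14) = 14
G (Max): max(2, 1) = 2
E (Min): min(14, 2) = 2
Root (Max): max(2.83, 2) = 2.83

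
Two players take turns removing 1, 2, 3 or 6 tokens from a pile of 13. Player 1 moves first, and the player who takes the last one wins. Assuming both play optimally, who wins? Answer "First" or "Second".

i:   0  1  2  3  4  5  6  7  8  9 10 11 12 13
     L  W  W  W  L  W  W  W  L  W  W  W  L  W
Position 13 is W, so the first player wins.

First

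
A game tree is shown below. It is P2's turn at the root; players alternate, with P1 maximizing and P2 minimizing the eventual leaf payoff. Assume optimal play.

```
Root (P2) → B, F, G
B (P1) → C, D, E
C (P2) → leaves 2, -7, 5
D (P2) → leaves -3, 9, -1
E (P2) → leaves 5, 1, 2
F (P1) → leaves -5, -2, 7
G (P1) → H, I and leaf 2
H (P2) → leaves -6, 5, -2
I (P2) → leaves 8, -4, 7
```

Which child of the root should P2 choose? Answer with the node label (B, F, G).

B

C (P2): min(2, -7, 5) = -7
D (P2): min(-3, 9, -1) = -3
E (P2): min(5, 1, 2) = 1
B (P1): max(-7, -3, 1) = 1
F (P1): max(-5, -2, 7) = 7
H (P2): min(-6, 5, -2) = -6
I (P2): min(8, -4, 7) = -4
G (P1): max(-6, -4, 2) = 2
Root (P2): min(1, 7, 2) = 1
P2 picks the child with the lowest value: B (value 1).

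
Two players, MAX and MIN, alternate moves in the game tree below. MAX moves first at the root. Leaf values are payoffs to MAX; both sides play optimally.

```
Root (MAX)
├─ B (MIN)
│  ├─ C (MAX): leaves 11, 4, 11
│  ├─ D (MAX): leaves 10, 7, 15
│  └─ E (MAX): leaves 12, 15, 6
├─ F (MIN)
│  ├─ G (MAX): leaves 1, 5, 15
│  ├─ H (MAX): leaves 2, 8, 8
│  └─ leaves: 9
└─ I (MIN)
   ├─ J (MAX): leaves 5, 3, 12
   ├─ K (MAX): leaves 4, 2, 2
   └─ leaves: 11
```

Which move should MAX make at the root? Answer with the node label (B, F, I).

C (MAX): max(11, 4, 11) = 11
D (MAX): max(10, 7, 15) = 15
E (MAX): max(12, 15, 6) = 15
B (MIN): min(11, 15, 15) = 11
G (MAX): max(1, 5, 15) = 15
H (MAX): max(2, 8, 8) = 8
F (MIN): min(15, 8, 9) = 8
J (MAX): max(5, 3, 12) = 12
K (MAX): max(4, 2, 2) = 4
I (MIN): min(12, 4, 11) = 4
Root (MAX): max(11, 8, 4) = 11
MAX picks the child with the highest value: B (value 11).

B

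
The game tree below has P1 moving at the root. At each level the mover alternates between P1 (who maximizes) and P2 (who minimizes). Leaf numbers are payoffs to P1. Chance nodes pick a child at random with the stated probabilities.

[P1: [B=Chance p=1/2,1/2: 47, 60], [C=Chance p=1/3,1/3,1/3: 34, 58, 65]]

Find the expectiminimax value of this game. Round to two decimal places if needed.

B (Chance): 1/2·47 + 1/2·60 = 53.5
C (Chance): 1/3·34 + 1/3·58 + 1/3·65 = 52.33
Root (P1): max(53.5, 52.33) = 53.5

53.5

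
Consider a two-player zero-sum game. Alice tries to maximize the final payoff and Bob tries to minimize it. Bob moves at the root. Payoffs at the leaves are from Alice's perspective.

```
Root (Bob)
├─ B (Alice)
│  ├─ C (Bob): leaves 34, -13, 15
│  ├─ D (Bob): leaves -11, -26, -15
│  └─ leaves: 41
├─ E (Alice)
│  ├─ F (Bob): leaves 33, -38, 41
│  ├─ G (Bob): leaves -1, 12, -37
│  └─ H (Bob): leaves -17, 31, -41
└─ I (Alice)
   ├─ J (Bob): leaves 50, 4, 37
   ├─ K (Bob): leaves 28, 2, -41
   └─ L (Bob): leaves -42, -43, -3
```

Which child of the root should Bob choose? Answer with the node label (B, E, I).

C (Bob): min(34, -13, 15) = -13
D (Bob): min(-11, -26, -15) = -26
B (Alice): max(-13, -26, 41) = 41
F (Bob): min(33, -38, 41) = -38
G (Bob): min(-1, 12, -37) = -37
H (Bob): min(-17, 31, -41) = -41
E (Alice): max(-38, -37, -41) = -37
J (Bob): min(50, 4, 37) = 4
K (Bob): min(28, 2, -41) = -41
L (Bob): min(-42, -43, -3) = -43
I (Alice): max(4, -41, -43) = 4
Root (Bob): min(41, -37, 4) = -37
Bob picks the child with the lowest value: E (value -37).

E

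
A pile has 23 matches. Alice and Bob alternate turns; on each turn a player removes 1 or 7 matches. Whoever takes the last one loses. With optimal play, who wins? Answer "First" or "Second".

Second

Compute winning (W) and losing (L) positions by backward induction:
i:   0  1  2  3  4  5  6  7  8  9 10 11 12 13 14 15 16 17 18 19 20 21 22 23
     W  L  W  L  W  L  W  L  W  L  W  L  W  L  W  L  W  L  W  L  W  L  W  L
Position 23 is L, so the second player wins.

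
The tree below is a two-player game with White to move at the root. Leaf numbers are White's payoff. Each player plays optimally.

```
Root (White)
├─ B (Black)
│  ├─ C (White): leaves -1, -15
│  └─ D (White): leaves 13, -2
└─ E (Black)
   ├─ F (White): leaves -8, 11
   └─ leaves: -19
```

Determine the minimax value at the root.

C (White): max(-1, -15) = -1
D (White): max(13, -2) = 13
B (Black): min(-1, 13) = -1
F (White): max(-8, 11) = 11
E (Black): min(11, -19) = -19
Root (White): max(-1, -19) = -1

-1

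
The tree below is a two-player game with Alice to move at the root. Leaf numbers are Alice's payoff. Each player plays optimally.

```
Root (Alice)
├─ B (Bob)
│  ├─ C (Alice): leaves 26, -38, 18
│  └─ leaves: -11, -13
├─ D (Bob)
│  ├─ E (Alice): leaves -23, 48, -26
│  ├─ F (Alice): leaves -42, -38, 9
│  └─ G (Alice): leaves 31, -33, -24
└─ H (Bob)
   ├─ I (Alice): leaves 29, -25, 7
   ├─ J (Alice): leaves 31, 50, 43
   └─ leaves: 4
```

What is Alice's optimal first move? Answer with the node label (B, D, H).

D

C (Alice): max(26, -38, 18) = 26
B (Bob): min(26, -11, -13) = -13
E (Alice): max(-23, 48, -26) = 48
F (Alice): max(-42, -38, 9) = 9
G (Alice): max(31, -33, -24) = 31
D (Bob): min(48, 9, 31) = 9
I (Alice): max(29, -25, 7) = 29
J (Alice): max(31, 50, 43) = 50
H (Bob): min(29, 50, 4) = 4
Root (Alice): max(-13, 9, 4) = 9
Alice picks the child with the highest value: D (value 9).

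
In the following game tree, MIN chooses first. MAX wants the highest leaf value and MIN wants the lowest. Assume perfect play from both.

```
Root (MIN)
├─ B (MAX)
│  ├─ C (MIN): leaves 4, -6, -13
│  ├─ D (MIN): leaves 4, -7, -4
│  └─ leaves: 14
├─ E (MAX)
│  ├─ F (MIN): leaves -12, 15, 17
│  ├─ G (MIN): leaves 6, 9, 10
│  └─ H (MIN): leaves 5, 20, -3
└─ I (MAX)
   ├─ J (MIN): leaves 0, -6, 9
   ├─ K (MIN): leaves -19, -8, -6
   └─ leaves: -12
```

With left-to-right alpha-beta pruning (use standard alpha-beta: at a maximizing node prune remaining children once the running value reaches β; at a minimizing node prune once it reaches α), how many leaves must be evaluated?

C [α=-∞,β=+∞]: v=-13
D [α=-13,β=+∞]: v=-7
B [α=-∞,β=+∞]: v=14
F [α=-∞,β=14]: v=-12
G [α=-12,β=14]: v=6
H [α=6,β=14]: v=5 after child 1 ≤ α → α-cutoff, skip 2
E [α=-∞,β=14]: v=6
J [α=-∞,β=6]: v=-6
K [α=-6,β=6]: v=-19 after child 1 ≤ α → α-cutoff, skip 2
I [α=-∞,β=6]: v=-6
Root [α=-∞,β=+∞]: v=-6
Leaves evaluated: 19 of 23.

19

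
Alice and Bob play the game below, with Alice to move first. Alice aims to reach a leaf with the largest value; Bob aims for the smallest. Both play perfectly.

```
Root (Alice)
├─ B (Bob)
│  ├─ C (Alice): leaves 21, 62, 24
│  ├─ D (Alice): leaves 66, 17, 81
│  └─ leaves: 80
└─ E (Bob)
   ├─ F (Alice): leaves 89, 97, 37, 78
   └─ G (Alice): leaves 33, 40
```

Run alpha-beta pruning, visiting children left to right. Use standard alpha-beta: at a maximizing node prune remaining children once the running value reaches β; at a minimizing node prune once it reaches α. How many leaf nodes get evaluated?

C [α=-∞,β=+∞]: v=62
D [α=-∞,β=62]: v=66 after child 1 ≥ β → β-cutoff, skip 2
B [α=-∞,β=+∞]: v=62
F [α=62,β=+∞]: v=97
G [α=62,β=97]: v=40
E [α=62,β=+∞]: v=40
Root [α=-∞,β=+∞]: v=62
Leaves evaluated: 11 of 13.

11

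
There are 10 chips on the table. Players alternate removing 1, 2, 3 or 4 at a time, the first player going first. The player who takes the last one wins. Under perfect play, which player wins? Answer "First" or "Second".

i:   0  1  2  3  4  5  6  7  8  9 10
     L  W  W  W  W  L  W  W  W  W  L
Position 10 is L, so the second player wins.

Second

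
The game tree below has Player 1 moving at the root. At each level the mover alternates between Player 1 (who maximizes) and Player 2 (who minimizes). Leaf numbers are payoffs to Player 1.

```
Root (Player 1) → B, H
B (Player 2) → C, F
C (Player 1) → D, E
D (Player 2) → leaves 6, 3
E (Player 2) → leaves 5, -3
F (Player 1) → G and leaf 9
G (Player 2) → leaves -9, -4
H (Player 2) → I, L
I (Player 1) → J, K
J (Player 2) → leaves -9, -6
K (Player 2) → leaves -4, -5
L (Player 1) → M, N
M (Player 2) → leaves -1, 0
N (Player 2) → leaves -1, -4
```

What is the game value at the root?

D (Player 2): min(6, 3) = 3
E (Player 2): min(5, -3) = -3
C (Player 1): max(3, -3) = 3
G (Player 2): min(-9, -4) = -9
F (Player 1): max(-9, 9) = 9
B (Player 2): min(3, 9) = 3
J (Player 2): min(-9, -6) = -9
K (Player 2): min(-4, -5) = -5
I (Player 1): max(-9, -5) = -5
M (Player 2): min(-1, 0) = -1
N (Player 2): min(-1, -4) = -4
L (Player 1): max(-1, -4) = -1
H (Player 2): min(-5, -1) = -5
Root (Player 1): max(3, -5) = 3

3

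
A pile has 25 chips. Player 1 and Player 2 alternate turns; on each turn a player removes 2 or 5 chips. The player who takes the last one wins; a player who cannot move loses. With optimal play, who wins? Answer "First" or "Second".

Second

Mark each pile size as W (mover wins) or L (mover loses):
i:   0  1  2  3  4  5  6  7  8  9 10 11 12 13 14 15 16 17 18 19 20 21 22 23 24 25
     L  L  W  W  L  W  W  L  L  W  W  L  W  W  L  L  W  W  L  W  W  L  L  W  W  L
Position 25 is L, so the second player wins.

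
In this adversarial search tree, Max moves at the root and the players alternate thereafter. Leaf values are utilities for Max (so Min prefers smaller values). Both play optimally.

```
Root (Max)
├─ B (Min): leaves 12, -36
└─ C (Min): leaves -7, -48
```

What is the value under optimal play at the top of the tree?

B (Min): min(12, -36) = -36
C (Min): min(-7, -48) = -48
Root (Max): max(-36, -48) = -36

-36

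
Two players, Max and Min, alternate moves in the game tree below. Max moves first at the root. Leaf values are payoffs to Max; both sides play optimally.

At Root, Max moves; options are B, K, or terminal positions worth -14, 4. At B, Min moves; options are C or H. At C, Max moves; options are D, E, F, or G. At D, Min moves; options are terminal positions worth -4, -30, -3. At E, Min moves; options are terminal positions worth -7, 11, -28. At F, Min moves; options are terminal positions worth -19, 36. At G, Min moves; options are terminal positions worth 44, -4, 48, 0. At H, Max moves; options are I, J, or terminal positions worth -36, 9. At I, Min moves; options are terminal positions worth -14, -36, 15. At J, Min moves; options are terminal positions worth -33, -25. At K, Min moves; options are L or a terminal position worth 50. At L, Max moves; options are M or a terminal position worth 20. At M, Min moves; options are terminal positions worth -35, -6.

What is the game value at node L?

M: min(-35, -6) = -35
L: max(-35, 20) = 20

20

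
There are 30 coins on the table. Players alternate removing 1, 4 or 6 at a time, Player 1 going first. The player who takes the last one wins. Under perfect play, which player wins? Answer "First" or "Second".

Second

Compute winning (W) and losing (L) positions by backward induction:
i:   0  1  2  3  4  5  6  7  8  9 10 11 12 13 14 15 16 17 18 19 20 21 22 23 24 25 26 27 28 29 30
     L  W  L  W  W  L  W  L  W  W  L  W  L  W  W  L  W  L  W  W  L  W  L  W  W  L  W  L  W  W  L
Position 30 is L, so the second player wins.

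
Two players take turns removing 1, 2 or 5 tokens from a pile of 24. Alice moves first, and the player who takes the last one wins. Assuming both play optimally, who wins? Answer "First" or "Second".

Compute winning (W) and losing (L) positions by backward induction:
i:   0  1  2  3  4  5  6  7  8  9 10 11 12 13 14 15 16 17 18 19 20 21 22 23 24
     L  W  W  L  W  W  L  W  W  L  W  W  L  W  W  L  W  W  L  W  W  L  W  W  L
Position 24 is L, so the second player wins.

Second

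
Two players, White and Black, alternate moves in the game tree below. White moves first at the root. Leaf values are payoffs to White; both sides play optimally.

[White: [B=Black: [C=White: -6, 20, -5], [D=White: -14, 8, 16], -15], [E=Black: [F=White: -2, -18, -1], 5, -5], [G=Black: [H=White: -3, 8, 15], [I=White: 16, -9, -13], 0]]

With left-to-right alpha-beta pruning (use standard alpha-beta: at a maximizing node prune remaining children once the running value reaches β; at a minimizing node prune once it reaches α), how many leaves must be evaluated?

17

C [α=-∞,β=+∞]: v=20
D [α=-∞,β=20]: v=16
B [α=-∞,β=+∞]: v=-15
F [α=-15,β=+∞]: v=-1
E [α=-15,β=+∞]: v=-5
H [α=-5,β=+∞]: v=15
I [α=-5,β=15]: v=16 after child 1 ≥ β → β-cutoff, skip 2
G [α=-5,β=+∞]: v=0
Root [α=-∞,β=+∞]: v=0
Leaves evaluated: 17 of 19.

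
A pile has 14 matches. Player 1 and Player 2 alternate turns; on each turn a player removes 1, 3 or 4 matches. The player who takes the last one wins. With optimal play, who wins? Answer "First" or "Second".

W/L table (W = player to move can force a win):
i:   0  1  2  3  4  5  6  7  8  9 10 11 12 13 14
     L  W  L  W  W  W  W  L  W  L  W  W  W  W  L
Position 14 is L, so the second player wins.

Second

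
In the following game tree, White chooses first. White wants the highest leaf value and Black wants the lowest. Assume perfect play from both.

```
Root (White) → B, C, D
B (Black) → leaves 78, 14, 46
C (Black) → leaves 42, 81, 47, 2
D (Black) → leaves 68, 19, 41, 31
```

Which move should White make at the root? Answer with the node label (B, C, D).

D

B (Black): min(78, 14, 46) = 14
C (Black): min(42, 81, 47, 2) = 2
D (Black): min(68, 19, 41, 31) = 19
Root (White): max(14, 2, 19) = 19
White picks the child with the highest value: D (value 19).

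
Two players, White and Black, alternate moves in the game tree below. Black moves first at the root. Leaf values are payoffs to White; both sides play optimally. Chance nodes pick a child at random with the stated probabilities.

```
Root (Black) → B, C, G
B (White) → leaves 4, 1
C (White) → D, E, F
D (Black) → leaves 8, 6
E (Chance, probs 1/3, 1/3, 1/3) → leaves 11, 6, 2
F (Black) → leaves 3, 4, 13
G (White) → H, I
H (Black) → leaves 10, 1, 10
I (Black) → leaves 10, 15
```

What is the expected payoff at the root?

4

B (White): max(4, 1) = 4
D (Black): min(8, 6) = 6
E (Chance): 1/3·11 + 1/3·6 + 1/3·2 = 6.33
F (Black): min(3, 4, 13) = 3
C (White): max(6, 6.33, 3) = 6.33
H (Black): min(10, 1, 10) = 1
I (Black): min(10, 15) = 10
G (White): max(1, 10) = 10
Root (Black): min(4, 6.33, 10) = 4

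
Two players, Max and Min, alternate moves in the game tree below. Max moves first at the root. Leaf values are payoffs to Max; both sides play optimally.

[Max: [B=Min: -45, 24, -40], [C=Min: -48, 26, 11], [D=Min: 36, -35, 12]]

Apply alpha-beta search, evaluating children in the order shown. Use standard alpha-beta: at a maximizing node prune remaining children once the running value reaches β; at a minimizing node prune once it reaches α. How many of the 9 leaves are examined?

B [α=-∞,β=+∞]: v=-45
C [α=-45,β=+∞]: v=-48 after child 1 ≤ α → α-cutoff, skip 2
D [α=-45,β=+∞]: v=-35
Root [α=-∞,β=+∞]: v=-35
Leaves evaluated: 7 of 9.

7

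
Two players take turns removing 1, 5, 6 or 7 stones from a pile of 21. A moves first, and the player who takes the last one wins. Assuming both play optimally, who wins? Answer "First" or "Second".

Compute winning (W) and losing (L) positions by backward induction:
i:   0  1  2  3  4  5  6  7  8  9 10 11 12 13 14 15 16 17 18 19 20 21
     L  W  L  W  L  W  W  W  W  W  W  W  L  W  L  W  L  W  W  W  W  W
Position 21 is W, so the first player wins.

First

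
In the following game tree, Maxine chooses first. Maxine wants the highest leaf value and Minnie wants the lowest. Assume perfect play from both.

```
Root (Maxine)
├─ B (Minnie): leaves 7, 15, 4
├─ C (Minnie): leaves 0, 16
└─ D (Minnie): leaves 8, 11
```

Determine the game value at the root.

8

B (Minnie): min(7, 15, 4) = 4
C (Minnie): min(0, 16) = 0
D (Minnie): min(8, 11) = 8
Root (Maxine): max(4, 0, 8) = 8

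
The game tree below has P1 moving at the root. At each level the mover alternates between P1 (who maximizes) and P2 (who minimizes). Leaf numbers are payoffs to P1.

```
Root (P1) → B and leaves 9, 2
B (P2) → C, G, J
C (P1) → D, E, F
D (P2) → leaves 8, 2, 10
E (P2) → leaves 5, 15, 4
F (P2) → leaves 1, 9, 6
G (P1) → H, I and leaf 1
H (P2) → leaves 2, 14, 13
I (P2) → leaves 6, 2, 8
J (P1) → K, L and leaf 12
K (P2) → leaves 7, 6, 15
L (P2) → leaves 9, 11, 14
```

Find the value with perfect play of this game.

9

D (P2): min(8, 2, 10) = 2
E (P2): min(5, 15, 4) = 4
F (P2): min(1, 9, 6) = 1
C (P1): max(2, 4, 1) = 4
H (P2): min(2, 14, 13) = 2
I (P2): min(6, 2, 8) = 2
G (P1): max(2, 2, 1) = 2
K (P2): min(7, 6, 15) = 6
L (P2): min(9, 11, 14) = 9
J (P1): max(6, 9, 12) = 12
B (P2): min(4, 2, 12) = 2
Root (P1): max(2, 9, 2) = 9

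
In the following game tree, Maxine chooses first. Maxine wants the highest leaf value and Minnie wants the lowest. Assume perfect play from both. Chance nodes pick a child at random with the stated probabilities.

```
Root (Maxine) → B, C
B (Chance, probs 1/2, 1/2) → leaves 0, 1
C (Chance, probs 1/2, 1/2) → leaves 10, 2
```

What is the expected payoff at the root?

B (Chance): 1/2·0 + 1/2·1 = 0.5
C (Chance): 1/2·10 + 1/2·2 = 6
Root (Maxine): max(0.5, 6) = 6

6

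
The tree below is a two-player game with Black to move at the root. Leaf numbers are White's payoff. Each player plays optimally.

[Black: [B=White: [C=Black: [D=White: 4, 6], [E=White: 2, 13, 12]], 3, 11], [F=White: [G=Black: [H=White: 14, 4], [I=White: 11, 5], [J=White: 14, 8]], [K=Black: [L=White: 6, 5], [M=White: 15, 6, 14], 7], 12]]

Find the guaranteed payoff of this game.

D (White): max(4, 6) = 6
E (White): max(2, 13, 12) = 13
C (Black): min(6, 13) = 6
B (White): max(6, 3, 11) = 11
H (White): max(14, 4) = 14
I (White): max(11, 5) = 11
J (White): max(14, 8) = 14
G (Black): min(14, 11, 14) = 11
L (White): max(6, 5) = 6
M (White): max(15, 6, 14) = 15
K (Black): min(6, 15, 7) = 6
F (White): max(11, 6, 12) = 12
Root (Black): min(11, 12) = 11

11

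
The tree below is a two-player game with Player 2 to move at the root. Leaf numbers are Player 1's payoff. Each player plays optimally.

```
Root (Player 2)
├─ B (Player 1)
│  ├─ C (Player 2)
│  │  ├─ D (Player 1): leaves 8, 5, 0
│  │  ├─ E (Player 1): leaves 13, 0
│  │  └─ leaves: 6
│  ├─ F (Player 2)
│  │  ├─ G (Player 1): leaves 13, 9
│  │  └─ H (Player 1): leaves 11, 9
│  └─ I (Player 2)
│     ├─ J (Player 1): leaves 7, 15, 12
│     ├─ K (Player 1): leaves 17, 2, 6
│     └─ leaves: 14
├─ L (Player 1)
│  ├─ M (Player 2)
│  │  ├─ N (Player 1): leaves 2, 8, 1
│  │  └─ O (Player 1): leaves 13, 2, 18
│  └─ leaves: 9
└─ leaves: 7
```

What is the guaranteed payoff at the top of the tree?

D (Player 1): max(8, 5, 0) = 8
E (Player 1): max(13, 0) = 13
C (Player 2): min(8, 13, 6) = 6
G (Player 1): max(13, 9) = 13
H (Player 1): max(11, 9) = 11
F (Player 2): min(13, 11) = 11
J (Player 1): max(7, 15, 12) = 15
K (Player 1): max(17, 2, 6) = 17
I (Player 2): min(15, 17, 14) = 14
B (Player 1): max(6, 11, 14) = 14
N (Player 1): max(2, 8, 1) = 8
O (Player 1): max(13, 2, 18) = 18
M (Player 2): min(8, 18) = 8
L (Player 1): max(8, 9) = 9
Root (Player 2): min(14, 9, 7) = 7

7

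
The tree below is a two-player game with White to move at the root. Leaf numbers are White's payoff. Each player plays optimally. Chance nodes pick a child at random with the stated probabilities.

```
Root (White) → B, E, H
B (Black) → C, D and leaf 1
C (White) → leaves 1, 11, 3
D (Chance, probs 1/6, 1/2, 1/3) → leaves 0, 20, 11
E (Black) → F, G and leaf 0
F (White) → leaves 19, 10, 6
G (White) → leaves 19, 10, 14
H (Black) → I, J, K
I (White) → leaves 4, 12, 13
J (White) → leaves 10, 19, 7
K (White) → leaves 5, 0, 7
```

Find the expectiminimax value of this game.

7

C (White): max(1, 11, 3) = 11
D (Chance): 1/6·0 + 1/2·20 + 1/3·11 = 13.67
B (Black): min(11, 13.67, 1) = 1
F (White): max(19, 10, 6) = 19
G (White): max(19, 10, 14) = 19
E (Black): min(19, 19, 0) = 0
I (White): max(4, 12, 13) = 13
J (White): max(10, 19, 7) = 19
K (White): max(5, 0, 7) = 7
H (Black): min(13, 19, 7) = 7
Root (White): max(1, 0, 7) = 7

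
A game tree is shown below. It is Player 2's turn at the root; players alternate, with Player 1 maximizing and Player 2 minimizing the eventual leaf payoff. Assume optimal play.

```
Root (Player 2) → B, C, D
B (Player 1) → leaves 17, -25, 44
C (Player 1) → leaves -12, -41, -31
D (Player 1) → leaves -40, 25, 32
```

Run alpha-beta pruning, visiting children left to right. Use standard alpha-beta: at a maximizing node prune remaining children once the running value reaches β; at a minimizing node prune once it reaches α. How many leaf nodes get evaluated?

B [α=-∞,β=+∞]: v=44
C [α=-∞,β=44]: v=-12
D [α=-∞,β=-12]: v=25 after child 2 ≥ β → β-cutoff, skip 1
Root [α=-∞,β=+∞]: v=-12
Leaves evaluated: 8 of 9.

8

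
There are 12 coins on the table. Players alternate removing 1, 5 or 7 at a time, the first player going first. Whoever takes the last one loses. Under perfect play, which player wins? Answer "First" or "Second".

First

Positions where the player to move wins (W) vs loses (L):
i:   0  1  2  3  4  5  6  7  8  9 10 11 12
     W  L  W  L  W  L  W  L  W  L  W  L  W
Position 12 is W, so the first player wins.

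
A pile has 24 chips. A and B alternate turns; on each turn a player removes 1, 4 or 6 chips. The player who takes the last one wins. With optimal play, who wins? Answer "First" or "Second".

First

Compute winning (W) and losing (L) positions by backward induction:
i:   0  1  2  3  4  5  6  7  8  9 10 11 12 13 14 15 16 17 18 19 20 21 22 23 24
     L  W  L  W  W  L  W  L  W  W  L  W  L  W  W  L  W  L  W  W  L  W  L  W  W
Position 24 is W, so the first player wins.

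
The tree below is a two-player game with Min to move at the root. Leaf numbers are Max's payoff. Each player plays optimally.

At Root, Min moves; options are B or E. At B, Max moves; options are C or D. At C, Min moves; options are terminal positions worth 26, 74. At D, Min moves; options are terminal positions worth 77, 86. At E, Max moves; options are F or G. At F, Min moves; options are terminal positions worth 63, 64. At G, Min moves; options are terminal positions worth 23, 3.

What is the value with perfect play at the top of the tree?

C (Min): min(26, 74) = 26
D (Min): min(77, 86) = 77
B (Max): max(26, 77) = 77
F (Min): min(63, 64) = 63
G (Min): min(23, 3) = 3
E (Max): max(63, 3) = 63
Root (Min): min(77, 63) = 63

63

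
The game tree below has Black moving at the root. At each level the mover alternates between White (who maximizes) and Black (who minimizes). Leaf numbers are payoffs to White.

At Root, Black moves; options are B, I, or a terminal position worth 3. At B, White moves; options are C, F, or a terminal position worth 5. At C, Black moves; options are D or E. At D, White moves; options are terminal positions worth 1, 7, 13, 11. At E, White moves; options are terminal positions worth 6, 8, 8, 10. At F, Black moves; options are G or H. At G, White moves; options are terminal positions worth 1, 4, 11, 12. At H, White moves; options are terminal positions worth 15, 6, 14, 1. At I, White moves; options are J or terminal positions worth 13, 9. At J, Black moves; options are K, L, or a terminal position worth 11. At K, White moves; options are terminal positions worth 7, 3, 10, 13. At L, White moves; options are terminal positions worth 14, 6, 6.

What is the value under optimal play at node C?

10

D: max(1, 7, 13, 11) = 13
E: max(6, 8, 8, 10) = 10
C: min(13, 10) = 10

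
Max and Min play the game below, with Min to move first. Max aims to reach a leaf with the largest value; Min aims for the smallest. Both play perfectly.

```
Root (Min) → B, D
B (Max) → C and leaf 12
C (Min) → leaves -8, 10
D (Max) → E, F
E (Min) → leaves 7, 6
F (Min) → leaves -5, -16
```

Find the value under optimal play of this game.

C (Min): min(-8, 10) = -8
B (Max): max(-8, 12) = 12
E (Min): min(7, 6) = 6
F (Min): min(-5, -16) = -16
D (Max): max(6, -16) = 6
Root (Min): min(12, 6) = 6

6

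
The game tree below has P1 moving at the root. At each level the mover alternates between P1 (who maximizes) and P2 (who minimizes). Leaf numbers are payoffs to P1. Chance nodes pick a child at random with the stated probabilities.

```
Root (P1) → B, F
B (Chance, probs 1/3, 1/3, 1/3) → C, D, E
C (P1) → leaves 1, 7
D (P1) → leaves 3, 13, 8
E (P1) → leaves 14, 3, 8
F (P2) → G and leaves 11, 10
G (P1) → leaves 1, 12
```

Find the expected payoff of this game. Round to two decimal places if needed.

11.33

C (P1): max(1, 7) = 7
D (P1): max(3, 13, 8) = 13
E (P1): max(14, 3, 8) = 14
B (Chance): 1/3·7 + 1/3·13 + 1/3·14 = 11.33
G (P1): max(1, 12) = 12
F (P2): min(12, 11, 10) = 10
Root (P1): max(11.33, 10) = 11.33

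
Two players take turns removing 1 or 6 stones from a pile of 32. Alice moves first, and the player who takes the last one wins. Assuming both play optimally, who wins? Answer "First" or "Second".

i:   0  1  2  3  4  5  6  7  8  9 10 11 12 13 14 15 16 17 18 19 20 21 22 23 24 25 26 27 28 29 30 31 32
     L  W  L  W  L  W  W  L  W  L  W  L  W  W  L  W  L  W  L  W  W  L  W  L  W  L  W  W  L  W  L  W  L
Position 32 is L, so the second player wins.

Second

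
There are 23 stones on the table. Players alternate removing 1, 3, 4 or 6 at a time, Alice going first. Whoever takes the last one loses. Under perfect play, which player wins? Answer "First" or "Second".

First

i:   0  1  2  3  4  5  6  7  8  9 10 11 12 13 14 15 16 17 18 19 20 21 22 23
     W  L  W  L  W  W  W  W  L  W  L  W  W  W  W  L  W  L  W  W  W  W  L  W
Position 23 is W, so the first player wins.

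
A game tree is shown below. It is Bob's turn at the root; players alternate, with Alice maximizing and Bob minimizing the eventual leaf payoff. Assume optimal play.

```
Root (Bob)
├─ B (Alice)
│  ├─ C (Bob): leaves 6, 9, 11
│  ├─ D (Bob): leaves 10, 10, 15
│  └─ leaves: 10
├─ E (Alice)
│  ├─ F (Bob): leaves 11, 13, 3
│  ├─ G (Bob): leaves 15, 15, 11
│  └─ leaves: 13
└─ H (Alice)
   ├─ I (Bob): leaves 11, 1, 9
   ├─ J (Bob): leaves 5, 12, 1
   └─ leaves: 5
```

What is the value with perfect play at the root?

5

C (Bob): min(6, 9, 11) = 6
D (Bob): min(10, 10, 15) = 10
B (Alice): max(6, 10, 10) = 10
F (Bob): min(11, 13, 3) = 3
G (Bob): min(15, 15, 11) = 11
E (Alice): max(3, 11, 13) = 13
I (Bob): min(11, 1, 9) = 1
J (Bob): min(5, 12, 1) = 1
H (Alice): max(1, 1, 5) = 5
Root (Bob): min(10, 13, 5) = 5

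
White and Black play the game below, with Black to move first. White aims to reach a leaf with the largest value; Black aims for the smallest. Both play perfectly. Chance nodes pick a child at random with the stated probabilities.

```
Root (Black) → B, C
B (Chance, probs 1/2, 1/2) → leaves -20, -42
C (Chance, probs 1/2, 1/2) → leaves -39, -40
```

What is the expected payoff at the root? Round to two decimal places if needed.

B (Chance): 1/2·-20 + 1/2·-42 = -31
C (Chance): 1/2·-39 + 1/2·-40 = -39.5
Root (Black): min(-31, -39.5) = -39.5

-39.5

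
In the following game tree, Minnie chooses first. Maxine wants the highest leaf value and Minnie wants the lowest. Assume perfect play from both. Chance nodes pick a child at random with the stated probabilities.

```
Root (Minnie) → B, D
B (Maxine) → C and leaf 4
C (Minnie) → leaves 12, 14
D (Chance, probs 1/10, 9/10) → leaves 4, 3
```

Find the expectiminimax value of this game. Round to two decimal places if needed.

3.1

C (Minnie): min(12, 14) = 12
B (Maxine): max(12, 4) = 12
D (Chance): 1/10·4 + 9/10·3 = 3.1
Root (Minnie): min(12, 3.1) = 3.1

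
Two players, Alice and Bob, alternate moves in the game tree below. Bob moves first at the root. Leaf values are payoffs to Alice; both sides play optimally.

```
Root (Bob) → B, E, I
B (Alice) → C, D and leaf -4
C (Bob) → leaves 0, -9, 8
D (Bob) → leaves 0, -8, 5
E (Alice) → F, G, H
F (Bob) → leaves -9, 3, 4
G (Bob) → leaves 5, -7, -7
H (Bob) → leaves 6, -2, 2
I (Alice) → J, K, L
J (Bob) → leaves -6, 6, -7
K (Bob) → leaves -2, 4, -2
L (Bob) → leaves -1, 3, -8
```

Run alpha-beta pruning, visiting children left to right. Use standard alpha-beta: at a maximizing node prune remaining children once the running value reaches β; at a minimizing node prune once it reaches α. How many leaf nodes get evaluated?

22

C [α=-∞,β=+∞]: v=-9
D [α=-9,β=+∞]: v=-8
B [α=-∞,β=+∞]: v=-4
F [α=-∞,β=-4]: v=-9
G [α=-9,β=-4]: v=-7
H [α=-7,β=-4]: v=-2
E [α=-∞,β=-4]: v=-2
J [α=-∞,β=-4]: v=-7
K [α=-7,β=-4]: v=-2
I [α=-∞,β=-4]: v=-2 after child 2 ≥ β → β-cutoff, skip 1
Root [α=-∞,β=+∞]: v=-4
Leaves evaluated: 22 of 25.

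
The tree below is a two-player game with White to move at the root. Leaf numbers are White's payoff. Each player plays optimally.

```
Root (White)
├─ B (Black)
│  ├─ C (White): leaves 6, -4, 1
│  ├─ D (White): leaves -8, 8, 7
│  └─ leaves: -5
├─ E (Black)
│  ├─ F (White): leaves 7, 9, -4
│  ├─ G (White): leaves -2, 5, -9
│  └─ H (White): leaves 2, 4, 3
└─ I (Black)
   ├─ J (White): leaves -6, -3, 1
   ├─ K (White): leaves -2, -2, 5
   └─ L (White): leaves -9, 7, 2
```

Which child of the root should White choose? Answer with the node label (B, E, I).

C (White): max(6, -4, 1) = 6
D (White): max(-8, 8, 7) = 8
B (Black): min(6, 8, -5) = -5
F (White): max(7, 9, -4) = 9
G (White): max(-2, 5, -9) = 5
H (White): max(2, 4, 3) = 4
E (Black): min(9, 5, 4) = 4
J (White): max(-6, -3, 1) = 1
K (White): max(-2, -2, 5) = 5
L (White): max(-9, 7, 2) = 7
I (Black): min(1, 5, 7) = 1
Root (White): max(-5, 4, 1) = 4
White picks the child with the highest value: E (value 4).

E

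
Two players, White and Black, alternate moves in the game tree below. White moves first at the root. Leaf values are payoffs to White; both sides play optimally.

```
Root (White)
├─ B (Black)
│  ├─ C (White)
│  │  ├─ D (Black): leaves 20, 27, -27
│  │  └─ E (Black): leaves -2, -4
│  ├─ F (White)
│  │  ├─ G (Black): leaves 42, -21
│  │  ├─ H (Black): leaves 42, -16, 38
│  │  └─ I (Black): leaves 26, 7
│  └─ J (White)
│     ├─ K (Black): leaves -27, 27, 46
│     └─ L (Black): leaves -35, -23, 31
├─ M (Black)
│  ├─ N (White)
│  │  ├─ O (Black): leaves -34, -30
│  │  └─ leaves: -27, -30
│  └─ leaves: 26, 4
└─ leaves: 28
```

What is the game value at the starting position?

28

D (Black): min(20, 27, -27) = -27
E (Black): min(-2, -4) = -4
C (White): max(-27, -4) = -4
G (Black): min(42, -21) = -21
H (Black): min(42, -16, 38) = -16
I (Black): min(26, 7) = 7
F (White): max(-21, -16, 7) = 7
K (Black): min(-27, 27, 46) = -27
L (Black): min(-35, -23, 31) = -35
J (White): max(-27, -35) = -27
B (Black): min(-4, 7, -27) = -27
O (Black): min(-34, -30) = -34
N (White): max(-34, -27, -30) = -27
M (Black): min(-27, 26, 4) = -27
Root (White): max(-27, -27, 28) = 28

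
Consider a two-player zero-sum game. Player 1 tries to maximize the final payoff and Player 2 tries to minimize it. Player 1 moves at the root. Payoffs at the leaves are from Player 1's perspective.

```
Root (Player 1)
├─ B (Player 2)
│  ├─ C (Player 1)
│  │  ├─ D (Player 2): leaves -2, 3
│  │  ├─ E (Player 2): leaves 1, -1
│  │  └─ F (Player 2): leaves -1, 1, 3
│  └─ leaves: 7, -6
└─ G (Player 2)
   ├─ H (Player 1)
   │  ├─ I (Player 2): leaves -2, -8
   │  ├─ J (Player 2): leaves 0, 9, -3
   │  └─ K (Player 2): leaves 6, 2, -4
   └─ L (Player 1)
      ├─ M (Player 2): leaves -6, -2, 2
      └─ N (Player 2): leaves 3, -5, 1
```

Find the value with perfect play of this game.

-5

D (Player 2): min(-2, 3) = -2
E (Player 2): min(1, -1) = -1
F (Player 2): min(-1, 1, 3) = -1
C (Player 1): max(-2, -1, -1) = -1
B (Player 2): min(-1, 7, -6) = -6
I (Player 2): min(-2, -8) = -8
J (Player 2): min(0, 9, -3) = -3
K (Player 2): min(6, 2, -4) = -4
H (Player 1): max(-8, -3, -4) = -3
M (Player 2): min(-6, -2, 2) = -6
N (Player 2): min(3, -5, 1) = -5
L (Player 1): max(-6, -5) = -5
G (Player 2): min(-3, -5) = -5
Root (Player 1): max(-6, -5) = -5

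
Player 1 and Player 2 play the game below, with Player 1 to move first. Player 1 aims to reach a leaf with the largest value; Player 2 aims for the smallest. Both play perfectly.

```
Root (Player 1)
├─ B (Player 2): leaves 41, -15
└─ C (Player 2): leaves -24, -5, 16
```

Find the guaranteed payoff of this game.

-15

B (Player 2): min(41, -15) = -15
C (Player 2): min(-24, -5, 16) = -24
Root (Player 1): max(-15, -24) = -15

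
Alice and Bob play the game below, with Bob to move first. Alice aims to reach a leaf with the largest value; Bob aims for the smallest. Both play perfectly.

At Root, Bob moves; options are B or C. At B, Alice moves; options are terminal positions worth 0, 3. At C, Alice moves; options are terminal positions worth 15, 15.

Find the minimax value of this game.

3

B (Alice): max(0, 3) = 3
C (Alice): max(15, 15) = 15
Root (Bob): min(3, 15) = 3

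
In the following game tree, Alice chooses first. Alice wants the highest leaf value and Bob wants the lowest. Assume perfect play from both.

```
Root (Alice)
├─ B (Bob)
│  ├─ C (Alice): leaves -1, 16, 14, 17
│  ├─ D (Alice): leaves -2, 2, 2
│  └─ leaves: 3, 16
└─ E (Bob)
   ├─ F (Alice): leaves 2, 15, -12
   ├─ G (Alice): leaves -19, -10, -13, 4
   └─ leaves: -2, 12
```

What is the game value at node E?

-2

F: max(2, 15, -12) = 15
G: max(-19, -10, -13, 4) = 4
E: min(15, 4, -2, 12) = -2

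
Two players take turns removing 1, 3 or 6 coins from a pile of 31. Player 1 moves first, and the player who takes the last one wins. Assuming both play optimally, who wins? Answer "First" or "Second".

Second

i:   0  1  2  3  4  5  6  7  8  9 10 11 12 13 14 15 16 17 18 19 20 21 22 23 24 25 26 27 28 29 30 31
     L  W  L  W  L  W  W  W  W  L  W  L  W  L  W  W  W  W  L  W  L  W  L  W  W  W  W  L  W  L  W  L
Position 31 is L, so the second player wins.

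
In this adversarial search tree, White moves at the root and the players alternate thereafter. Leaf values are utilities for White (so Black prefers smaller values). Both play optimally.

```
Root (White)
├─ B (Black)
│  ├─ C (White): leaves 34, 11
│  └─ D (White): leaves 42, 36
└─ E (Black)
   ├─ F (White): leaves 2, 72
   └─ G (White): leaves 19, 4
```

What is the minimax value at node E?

F: max(2, 72) = 72
G: max(19, 4) = 19
E: min(72, 19) = 19

19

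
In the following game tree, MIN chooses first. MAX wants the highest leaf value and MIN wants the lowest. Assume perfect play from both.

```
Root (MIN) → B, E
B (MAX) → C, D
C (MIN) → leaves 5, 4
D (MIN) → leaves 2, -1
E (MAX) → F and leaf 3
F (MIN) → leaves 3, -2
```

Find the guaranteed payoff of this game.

3

C (MIN): min(5, 4) = 4
D (MIN): min(2, -1) = -1
B (MAX): max(4, -1) = 4
F (MIN): min(3, -2) = -2
E (MAX): max(-2, 3) = 3
Root (MIN): min(4, 3) = 3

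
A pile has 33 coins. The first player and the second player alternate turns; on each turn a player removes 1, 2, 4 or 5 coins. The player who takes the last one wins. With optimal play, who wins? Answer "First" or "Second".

Mark each pile size as W (mover wins) or L (mover loses):
i:   0  1  2  3  4  5  6  7  8  9 10 11 12 13 14 15 16 17 18 19 20 21 22 23 24 25 26 27 28 29 30 31 32 33
     L  W  W  L  W  W  L  W  W  L  W  W  L  W  W  L  W  W  L  W  W  L  W  W  L  W  W  L  W  W  L  W  W  L
Position 33 is L, so the second player wins.

Second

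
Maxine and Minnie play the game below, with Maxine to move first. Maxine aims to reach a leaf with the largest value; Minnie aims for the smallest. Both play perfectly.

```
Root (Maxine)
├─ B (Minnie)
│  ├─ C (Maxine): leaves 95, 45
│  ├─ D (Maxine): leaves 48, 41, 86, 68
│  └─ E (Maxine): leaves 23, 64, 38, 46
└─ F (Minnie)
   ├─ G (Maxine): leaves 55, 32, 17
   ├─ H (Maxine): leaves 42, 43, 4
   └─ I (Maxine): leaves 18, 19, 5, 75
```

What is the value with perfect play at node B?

C: max(95, 45) = 95
D: max(48, 41, 86, 68) = 86
E: max(23, 64, 38, 46) = 64
B: min(95, 86, 64) = 64

64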